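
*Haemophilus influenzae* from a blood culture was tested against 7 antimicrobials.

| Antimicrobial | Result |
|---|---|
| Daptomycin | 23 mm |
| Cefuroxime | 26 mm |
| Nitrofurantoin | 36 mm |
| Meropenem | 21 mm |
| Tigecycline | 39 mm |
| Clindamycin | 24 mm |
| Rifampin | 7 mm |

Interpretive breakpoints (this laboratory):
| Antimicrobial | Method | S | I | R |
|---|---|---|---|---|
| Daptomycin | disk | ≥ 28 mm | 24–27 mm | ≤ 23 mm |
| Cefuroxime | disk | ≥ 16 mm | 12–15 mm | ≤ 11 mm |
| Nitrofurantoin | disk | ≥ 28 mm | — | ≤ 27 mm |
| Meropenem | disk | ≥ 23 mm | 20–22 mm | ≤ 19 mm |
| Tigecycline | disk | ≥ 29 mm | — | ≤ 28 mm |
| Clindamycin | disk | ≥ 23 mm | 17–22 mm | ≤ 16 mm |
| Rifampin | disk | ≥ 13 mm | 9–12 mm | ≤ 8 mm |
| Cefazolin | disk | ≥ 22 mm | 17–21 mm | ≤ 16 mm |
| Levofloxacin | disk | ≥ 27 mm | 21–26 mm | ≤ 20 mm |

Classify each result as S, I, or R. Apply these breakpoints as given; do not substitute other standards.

Daptomycin 23 mm: ≤ 23 mm → Resistant
Cefuroxime 26 mm: ≥ 16 mm ⇒ susceptible
Nitrofurantoin: 36 mm is ≥ 28 mm — Susceptible
Meropenem (21 mm) in 20–22 mm — I
Tigecycline (39 mm) ≥ 29 mm — susceptible
Clindamycin 24 mm: ≥ 23 mm — S
Rifampin (7 mm) ≤ 8 mm ⇒ resistant

R, S, S, I, S, S, R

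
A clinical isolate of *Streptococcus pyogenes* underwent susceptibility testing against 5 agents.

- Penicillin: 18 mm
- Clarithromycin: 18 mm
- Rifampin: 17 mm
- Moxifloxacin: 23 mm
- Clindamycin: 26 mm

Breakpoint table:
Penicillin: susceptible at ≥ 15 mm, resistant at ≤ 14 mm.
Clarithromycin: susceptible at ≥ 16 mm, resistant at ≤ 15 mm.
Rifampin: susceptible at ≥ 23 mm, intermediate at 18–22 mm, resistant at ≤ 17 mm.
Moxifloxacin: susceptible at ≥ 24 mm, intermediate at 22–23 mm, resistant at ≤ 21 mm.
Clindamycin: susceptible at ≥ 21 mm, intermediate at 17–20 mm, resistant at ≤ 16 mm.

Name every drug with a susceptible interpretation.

Penicillin (18 mm) ≥ 15 mm → Susceptible
Clarithromycin: 18 mm is ≥ 16 mm → S
Rifampin (17 mm) ≤ 17 mm → R
Moxifloxacin: 23 mm is in 22–23 mm → I
Clindamycin 26 mm: ≥ 21 mm — Susceptible

penicillin, clarithromycin, clindamycin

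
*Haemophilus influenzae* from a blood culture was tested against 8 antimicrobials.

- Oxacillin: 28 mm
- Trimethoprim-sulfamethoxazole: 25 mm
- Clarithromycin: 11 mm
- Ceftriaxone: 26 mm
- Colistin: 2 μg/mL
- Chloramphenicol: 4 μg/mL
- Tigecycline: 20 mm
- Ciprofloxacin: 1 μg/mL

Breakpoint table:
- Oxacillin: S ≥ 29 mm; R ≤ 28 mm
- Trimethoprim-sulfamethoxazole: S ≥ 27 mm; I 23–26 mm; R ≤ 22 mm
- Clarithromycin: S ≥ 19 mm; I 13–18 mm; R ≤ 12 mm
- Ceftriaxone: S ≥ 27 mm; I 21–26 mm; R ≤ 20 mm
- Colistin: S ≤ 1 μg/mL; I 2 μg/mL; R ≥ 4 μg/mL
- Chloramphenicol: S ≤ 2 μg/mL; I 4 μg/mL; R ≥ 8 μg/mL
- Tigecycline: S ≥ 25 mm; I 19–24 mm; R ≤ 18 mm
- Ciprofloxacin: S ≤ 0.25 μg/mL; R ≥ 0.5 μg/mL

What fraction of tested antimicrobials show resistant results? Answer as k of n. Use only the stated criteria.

Oxacillin (28 mm) ≤ 28 mm → R
Trimethoprim-sulfamethoxazole: 25 mm is in 23–26 mm ⇒ intermediate
Clarithromycin: 11 mm is ≤ 12 mm — R
Ceftriaxone: 26 mm is in 21–26 mm ⇒ intermediate
Colistin (2 μg/mL) = 2 μg/mL ⇒ Intermediate
Chloramphenicol (4 μg/mL) = 4 μg/mL ⇒ I
Tigecycline (20 mm) in 19–24 mm — Intermediate
Ciprofloxacin 1 μg/mL: ≥ 0.5 μg/mL → Resistant
Resistant: 3/8

3 of 8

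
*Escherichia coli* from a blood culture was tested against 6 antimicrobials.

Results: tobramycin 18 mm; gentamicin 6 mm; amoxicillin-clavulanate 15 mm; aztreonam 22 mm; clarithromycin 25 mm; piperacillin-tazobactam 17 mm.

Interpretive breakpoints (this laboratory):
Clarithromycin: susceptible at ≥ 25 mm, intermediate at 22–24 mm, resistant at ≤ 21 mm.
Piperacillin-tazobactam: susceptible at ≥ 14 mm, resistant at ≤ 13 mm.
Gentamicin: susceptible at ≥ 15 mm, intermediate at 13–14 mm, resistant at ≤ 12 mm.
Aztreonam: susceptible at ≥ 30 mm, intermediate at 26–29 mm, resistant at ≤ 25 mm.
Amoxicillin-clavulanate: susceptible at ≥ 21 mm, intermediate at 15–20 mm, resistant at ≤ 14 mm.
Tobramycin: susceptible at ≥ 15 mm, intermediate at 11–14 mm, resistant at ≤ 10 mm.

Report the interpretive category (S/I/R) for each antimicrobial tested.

Tobramycin: 18 mm is ≥ 15 mm — Susceptible
Gentamicin: 6 mm is ≤ 12 mm — R
Amoxicillin-clavulanate (15 mm) in 15–20 mm — intermediate
Aztreonam: 22 mm is ≤ 25 mm → R
Clarithromycin 25 mm: ≥ 25 mm ⇒ Susceptible
Piperacillin-tazobactam 17 mm: ≥ 14 mm → susceptible

S, R, I, R, S, S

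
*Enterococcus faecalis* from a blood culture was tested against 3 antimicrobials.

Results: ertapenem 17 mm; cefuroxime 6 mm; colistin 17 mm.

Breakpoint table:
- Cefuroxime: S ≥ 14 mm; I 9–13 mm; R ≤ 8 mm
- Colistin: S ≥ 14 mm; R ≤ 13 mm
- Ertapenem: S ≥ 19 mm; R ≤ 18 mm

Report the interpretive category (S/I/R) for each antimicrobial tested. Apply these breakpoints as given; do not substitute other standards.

Ertapenem 17 mm: ≤ 18 mm ⇒ R
Cefuroxime: 6 mm is ≤ 8 mm → R
Colistin: 17 mm is ≥ 14 mm — susceptible

R, R, S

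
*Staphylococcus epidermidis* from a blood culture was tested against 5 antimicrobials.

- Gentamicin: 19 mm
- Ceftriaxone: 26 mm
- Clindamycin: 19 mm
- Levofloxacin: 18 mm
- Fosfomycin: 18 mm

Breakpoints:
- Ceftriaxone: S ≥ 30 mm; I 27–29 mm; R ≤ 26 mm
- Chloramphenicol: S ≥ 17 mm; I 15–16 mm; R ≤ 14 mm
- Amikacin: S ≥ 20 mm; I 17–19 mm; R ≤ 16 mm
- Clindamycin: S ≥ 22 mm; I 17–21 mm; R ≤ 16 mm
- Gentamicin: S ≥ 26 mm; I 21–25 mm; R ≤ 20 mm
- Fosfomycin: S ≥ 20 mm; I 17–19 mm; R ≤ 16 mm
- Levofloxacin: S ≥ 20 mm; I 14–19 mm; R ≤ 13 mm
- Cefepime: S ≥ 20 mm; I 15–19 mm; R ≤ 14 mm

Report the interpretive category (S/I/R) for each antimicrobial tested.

Gentamicin 19 mm: ≤ 20 mm — R
Ceftriaxone: 26 mm is ≤ 26 mm ⇒ R
Clindamycin 19 mm: in 17–21 mm → Intermediate
Levofloxacin (18 mm) in 14–19 mm → Intermediate
Fosfomycin: 18 mm is in 17–19 mm → Intermediate

R, R, I, I, I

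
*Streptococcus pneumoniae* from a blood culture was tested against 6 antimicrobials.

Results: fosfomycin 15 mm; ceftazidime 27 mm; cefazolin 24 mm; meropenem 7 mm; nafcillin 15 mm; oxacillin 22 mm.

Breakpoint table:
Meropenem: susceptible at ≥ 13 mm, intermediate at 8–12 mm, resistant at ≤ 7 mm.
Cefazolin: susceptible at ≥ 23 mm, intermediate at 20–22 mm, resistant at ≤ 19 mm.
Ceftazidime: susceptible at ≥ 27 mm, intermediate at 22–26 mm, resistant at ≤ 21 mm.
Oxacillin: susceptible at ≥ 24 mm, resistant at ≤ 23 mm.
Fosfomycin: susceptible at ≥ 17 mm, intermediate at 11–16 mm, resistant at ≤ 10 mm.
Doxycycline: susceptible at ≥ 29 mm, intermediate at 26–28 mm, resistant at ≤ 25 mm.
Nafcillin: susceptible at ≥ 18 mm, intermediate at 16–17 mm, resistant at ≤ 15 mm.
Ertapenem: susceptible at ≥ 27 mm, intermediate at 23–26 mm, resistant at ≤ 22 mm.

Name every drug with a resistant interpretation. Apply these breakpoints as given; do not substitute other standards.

Fosfomycin: 15 mm is in 11–16 mm ⇒ Intermediate
Ceftazidime (27 mm) ≥ 27 mm ⇒ S
Cefazolin: 24 mm is ≥ 23 mm ⇒ Susceptible
Meropenem: 7 mm is ≤ 7 mm ⇒ R
Nafcillin 15 mm: ≤ 15 mm ⇒ resistant
Oxacillin: 22 mm is ≤ 23 mm ⇒ Resistant

meropenem, nafcillin, oxacillin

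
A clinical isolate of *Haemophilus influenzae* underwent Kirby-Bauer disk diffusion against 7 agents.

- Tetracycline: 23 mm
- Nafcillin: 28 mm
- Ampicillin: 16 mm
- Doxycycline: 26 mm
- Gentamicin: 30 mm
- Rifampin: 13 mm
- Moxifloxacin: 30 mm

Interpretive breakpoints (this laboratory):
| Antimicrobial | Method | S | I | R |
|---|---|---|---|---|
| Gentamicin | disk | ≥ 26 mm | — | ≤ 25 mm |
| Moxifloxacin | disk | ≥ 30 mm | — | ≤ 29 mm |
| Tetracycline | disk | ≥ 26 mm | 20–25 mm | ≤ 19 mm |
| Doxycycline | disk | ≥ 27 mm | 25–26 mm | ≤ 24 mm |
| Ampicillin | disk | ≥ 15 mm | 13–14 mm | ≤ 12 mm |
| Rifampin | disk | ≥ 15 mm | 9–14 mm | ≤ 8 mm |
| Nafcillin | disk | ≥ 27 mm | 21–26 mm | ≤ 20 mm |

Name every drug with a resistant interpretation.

Tetracycline 23 mm: in 20–25 mm — I
Nafcillin 28 mm: ≥ 27 mm ⇒ S
Ampicillin 16 mm: ≥ 15 mm → Susceptible
Doxycycline (26 mm) in 25–26 mm → I
Gentamicin (30 mm) ≥ 26 mm → S
Rifampin (13 mm) in 9–14 mm → I
Moxifloxacin: 30 mm is ≥ 30 mm → Susceptible

none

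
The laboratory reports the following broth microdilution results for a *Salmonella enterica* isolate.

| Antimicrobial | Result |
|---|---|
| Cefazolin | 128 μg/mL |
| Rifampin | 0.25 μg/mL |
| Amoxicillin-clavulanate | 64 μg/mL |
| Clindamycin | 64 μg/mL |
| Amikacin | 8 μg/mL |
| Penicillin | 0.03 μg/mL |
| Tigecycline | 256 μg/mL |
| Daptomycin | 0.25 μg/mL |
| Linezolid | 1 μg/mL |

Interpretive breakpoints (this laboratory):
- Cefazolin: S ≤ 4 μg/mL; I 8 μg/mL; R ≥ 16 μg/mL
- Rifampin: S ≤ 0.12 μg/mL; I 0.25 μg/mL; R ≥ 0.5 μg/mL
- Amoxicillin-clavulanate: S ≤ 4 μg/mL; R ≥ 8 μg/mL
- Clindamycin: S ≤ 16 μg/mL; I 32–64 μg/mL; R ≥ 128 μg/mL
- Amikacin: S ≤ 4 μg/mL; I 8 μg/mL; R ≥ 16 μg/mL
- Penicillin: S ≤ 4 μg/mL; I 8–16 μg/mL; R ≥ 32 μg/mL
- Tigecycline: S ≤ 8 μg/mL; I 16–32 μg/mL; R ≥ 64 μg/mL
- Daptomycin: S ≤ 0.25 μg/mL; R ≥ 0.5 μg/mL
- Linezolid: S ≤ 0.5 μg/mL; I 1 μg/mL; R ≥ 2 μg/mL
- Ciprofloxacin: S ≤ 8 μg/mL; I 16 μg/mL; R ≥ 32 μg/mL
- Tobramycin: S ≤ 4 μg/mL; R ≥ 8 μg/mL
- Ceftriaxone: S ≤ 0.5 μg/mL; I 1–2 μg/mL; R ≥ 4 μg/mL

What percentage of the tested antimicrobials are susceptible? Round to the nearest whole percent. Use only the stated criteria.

Cefazolin: 128 μg/mL is ≥ 16 μg/mL → resistant
Rifampin: 0.25 μg/mL is = 0.25 μg/mL → intermediate
Amoxicillin-clavulanate: 64 μg/mL is ≥ 8 μg/mL → R
Clindamycin (64 μg/mL) in 32–64 μg/mL → Intermediate
Amikacin (8 μg/mL) = 8 μg/mL ⇒ Intermediate
Penicillin (0.03 μg/mL) ≤ 4 μg/mL ⇒ Susceptible
Tigecycline (256 μg/mL) ≥ 64 μg/mL → Resistant
Daptomycin 0.25 μg/mL: ≤ 0.25 μg/mL ⇒ Susceptible
Linezolid: 1 μg/mL is = 1 μg/mL → intermediate
Susceptible: 2/9

22%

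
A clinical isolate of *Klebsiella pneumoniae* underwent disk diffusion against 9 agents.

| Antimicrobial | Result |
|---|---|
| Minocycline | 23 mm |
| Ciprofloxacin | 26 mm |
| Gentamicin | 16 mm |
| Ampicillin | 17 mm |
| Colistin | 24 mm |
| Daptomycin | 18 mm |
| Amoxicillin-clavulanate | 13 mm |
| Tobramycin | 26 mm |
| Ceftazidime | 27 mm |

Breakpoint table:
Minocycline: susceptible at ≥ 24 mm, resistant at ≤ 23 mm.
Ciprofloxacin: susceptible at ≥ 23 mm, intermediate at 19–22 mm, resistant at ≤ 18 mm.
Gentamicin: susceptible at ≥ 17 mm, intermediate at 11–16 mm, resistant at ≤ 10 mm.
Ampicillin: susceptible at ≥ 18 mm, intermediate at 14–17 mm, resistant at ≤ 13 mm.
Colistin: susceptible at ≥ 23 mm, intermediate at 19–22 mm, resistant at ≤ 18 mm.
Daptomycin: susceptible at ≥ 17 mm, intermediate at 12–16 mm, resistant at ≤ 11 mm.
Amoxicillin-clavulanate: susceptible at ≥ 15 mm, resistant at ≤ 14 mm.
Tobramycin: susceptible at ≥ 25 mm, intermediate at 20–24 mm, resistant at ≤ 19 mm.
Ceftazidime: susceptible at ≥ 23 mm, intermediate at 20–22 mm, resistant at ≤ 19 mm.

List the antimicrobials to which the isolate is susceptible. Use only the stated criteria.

Minocycline (23 mm) ≤ 23 mm ⇒ Resistant
Ciprofloxacin (26 mm) ≥ 23 mm → Susceptible
Gentamicin: 16 mm is in 11–16 mm → intermediate
Ampicillin 17 mm: in 14–17 mm ⇒ intermediate
Colistin (24 mm) ≥ 23 mm ⇒ Susceptible
Daptomycin (18 mm) ≥ 17 mm ⇒ S
Amoxicillin-clavulanate 13 mm: ≤ 14 mm — R
Tobramycin: 26 mm is ≥ 25 mm ⇒ Susceptible
Ceftazidime: 27 mm is ≥ 23 mm ⇒ Susceptible

ciprofloxacin, colistin, daptomycin, tobramycin, ceftazidime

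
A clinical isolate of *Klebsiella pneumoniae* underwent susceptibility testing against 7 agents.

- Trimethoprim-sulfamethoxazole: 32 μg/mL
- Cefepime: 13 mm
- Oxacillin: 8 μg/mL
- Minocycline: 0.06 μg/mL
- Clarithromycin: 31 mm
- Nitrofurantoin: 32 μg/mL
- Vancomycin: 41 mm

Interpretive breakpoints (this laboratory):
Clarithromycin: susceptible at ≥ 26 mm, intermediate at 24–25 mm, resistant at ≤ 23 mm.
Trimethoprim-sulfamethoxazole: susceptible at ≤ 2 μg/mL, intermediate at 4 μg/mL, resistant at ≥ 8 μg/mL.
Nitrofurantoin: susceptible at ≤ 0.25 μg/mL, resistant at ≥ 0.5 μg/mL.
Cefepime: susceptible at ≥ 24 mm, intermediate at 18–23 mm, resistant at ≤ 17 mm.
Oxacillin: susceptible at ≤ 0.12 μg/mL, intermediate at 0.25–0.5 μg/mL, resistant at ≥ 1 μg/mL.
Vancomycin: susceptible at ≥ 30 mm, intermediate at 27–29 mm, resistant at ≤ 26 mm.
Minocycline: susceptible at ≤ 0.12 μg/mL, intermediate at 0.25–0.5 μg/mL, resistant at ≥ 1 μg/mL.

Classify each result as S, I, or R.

Trimethoprim-sulfamethoxazole: 32 μg/mL is ≥ 8 μg/mL ⇒ R
Cefepime 13 mm: ≤ 17 mm ⇒ R
Oxacillin: 8 μg/mL is ≥ 1 μg/mL — Resistant
Minocycline (0.06 μg/mL) ≤ 0.12 μg/mL — Susceptible
Clarithromycin 31 mm: ≥ 26 mm ⇒ Susceptible
Nitrofurantoin (32 μg/mL) ≥ 0.5 μg/mL — resistant
Vancomycin: 41 mm is ≥ 30 mm → S

R, R, R, S, S, R, S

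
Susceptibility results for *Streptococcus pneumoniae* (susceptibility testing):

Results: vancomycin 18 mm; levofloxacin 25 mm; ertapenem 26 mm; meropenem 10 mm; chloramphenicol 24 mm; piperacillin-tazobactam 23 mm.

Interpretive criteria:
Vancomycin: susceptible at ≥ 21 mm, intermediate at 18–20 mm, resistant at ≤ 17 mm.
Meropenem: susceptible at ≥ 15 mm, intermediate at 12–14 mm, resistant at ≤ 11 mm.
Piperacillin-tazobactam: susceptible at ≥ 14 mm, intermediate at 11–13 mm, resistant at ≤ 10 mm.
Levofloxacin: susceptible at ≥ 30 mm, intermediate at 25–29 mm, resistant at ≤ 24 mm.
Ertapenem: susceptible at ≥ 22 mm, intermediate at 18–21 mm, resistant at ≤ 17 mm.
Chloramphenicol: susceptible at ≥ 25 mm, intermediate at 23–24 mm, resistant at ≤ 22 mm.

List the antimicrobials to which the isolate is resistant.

meropenem

Vancomycin 18 mm: in 18–20 mm → intermediate
Levofloxacin 25 mm: in 25–29 mm → Intermediate
Ertapenem 26 mm: ≥ 22 mm — susceptible
Meropenem: 10 mm is ≤ 11 mm ⇒ Resistant
Chloramphenicol 24 mm: in 23–24 mm ⇒ intermediate
Piperacillin-tazobactam (23 mm) ≥ 14 mm → Susceptible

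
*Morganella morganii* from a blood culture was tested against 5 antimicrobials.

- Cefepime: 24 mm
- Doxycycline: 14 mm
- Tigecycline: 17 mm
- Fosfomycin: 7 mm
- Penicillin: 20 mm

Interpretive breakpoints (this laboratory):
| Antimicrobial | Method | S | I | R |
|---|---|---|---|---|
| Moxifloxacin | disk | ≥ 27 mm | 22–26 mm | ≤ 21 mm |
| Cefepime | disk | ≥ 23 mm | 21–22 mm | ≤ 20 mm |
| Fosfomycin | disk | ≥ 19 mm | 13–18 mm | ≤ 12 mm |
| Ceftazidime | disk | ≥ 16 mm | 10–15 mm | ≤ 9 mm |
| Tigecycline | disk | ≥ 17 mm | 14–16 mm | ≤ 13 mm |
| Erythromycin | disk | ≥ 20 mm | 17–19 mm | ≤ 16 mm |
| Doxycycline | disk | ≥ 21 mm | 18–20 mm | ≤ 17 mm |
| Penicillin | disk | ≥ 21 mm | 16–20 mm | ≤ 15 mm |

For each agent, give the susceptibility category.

S, R, S, R, I

Cefepime 24 mm: ≥ 23 mm → S
Doxycycline 14 mm: ≤ 17 mm → Resistant
Tigecycline 17 mm: ≥ 17 mm → Susceptible
Fosfomycin: 7 mm is ≤ 12 mm → R
Penicillin: 20 mm is in 16–20 mm → I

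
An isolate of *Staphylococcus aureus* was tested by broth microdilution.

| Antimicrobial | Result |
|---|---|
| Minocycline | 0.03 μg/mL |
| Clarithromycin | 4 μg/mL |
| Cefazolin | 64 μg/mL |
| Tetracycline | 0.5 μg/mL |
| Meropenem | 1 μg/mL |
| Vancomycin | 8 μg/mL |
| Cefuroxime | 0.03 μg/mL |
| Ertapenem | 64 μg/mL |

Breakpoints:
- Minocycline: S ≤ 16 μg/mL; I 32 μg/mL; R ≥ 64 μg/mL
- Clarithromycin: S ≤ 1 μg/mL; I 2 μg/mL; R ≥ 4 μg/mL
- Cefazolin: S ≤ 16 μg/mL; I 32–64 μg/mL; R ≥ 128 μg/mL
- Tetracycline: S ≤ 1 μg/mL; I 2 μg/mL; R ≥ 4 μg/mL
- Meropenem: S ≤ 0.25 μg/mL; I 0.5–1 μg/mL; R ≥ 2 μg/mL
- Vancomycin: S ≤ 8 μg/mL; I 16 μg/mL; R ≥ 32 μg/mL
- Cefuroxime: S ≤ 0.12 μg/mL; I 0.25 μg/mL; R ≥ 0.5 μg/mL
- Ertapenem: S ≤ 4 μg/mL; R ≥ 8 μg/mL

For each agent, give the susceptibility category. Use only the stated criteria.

Minocycline 0.03 μg/mL: ≤ 16 μg/mL — Susceptible
Clarithromycin 4 μg/mL: ≥ 4 μg/mL — Resistant
Cefazolin (64 μg/mL) in 32–64 μg/mL ⇒ I
Tetracycline 0.5 μg/mL: ≤ 1 μg/mL — susceptible
Meropenem (1 μg/mL) in 0.5–1 μg/mL ⇒ Intermediate
Vancomycin 8 μg/mL: ≤ 8 μg/mL ⇒ Susceptible
Cefuroxime: 0.03 μg/mL is ≤ 0.12 μg/mL — Susceptible
Ertapenem (64 μg/mL) ≥ 8 μg/mL → R

S, R, I, S, I, S, S, R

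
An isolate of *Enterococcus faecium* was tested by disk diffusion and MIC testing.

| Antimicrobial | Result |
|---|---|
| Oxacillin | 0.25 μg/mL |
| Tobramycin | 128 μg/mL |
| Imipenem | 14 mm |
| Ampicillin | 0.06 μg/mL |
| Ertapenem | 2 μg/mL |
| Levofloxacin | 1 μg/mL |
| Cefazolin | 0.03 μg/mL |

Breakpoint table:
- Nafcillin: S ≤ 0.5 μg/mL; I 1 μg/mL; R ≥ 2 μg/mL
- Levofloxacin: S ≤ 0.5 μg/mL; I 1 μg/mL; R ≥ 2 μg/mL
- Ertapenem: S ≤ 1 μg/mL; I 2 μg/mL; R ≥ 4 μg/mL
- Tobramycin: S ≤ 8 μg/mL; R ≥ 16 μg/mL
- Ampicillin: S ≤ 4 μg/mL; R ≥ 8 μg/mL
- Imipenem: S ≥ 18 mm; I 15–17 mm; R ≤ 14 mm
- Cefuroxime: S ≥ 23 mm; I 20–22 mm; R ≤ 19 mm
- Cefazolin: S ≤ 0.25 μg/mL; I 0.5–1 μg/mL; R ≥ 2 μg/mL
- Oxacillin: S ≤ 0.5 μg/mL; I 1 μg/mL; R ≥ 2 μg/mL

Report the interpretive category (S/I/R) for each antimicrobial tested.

Oxacillin (0.25 μg/mL) ≤ 0.5 μg/mL ⇒ susceptible
Tobramycin 128 μg/mL: ≥ 16 μg/mL — R
Imipenem 14 mm: ≤ 14 mm — resistant
Ampicillin 0.06 μg/mL: ≤ 4 μg/mL ⇒ susceptible
Ertapenem (2 μg/mL) = 2 μg/mL — I
Levofloxacin: 1 μg/mL is = 1 μg/mL ⇒ Intermediate
Cefazolin (0.03 μg/mL) ≤ 0.25 μg/mL ⇒ Susceptible

S, R, R, S, I, I, S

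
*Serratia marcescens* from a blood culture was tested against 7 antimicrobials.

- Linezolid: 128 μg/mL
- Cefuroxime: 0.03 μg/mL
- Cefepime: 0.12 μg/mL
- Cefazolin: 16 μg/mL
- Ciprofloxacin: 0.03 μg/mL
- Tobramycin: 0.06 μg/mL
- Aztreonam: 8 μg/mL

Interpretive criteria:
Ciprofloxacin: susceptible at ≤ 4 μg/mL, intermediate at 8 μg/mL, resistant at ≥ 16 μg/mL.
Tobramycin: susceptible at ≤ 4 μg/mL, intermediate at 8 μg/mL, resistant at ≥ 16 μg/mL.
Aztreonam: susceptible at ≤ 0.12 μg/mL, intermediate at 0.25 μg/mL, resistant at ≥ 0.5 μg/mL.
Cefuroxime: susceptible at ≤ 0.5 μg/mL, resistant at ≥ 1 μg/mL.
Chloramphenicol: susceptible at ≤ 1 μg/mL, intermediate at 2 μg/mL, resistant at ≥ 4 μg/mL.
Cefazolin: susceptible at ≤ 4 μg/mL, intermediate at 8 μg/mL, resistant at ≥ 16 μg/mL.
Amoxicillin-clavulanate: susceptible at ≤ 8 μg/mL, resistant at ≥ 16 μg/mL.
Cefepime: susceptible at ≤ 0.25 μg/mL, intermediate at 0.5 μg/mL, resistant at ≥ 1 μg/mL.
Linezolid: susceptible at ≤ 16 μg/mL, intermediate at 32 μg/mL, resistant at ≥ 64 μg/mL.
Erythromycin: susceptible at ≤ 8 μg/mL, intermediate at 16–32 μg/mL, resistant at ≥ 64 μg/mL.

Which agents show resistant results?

linezolid, cefazolin, aztreonam

Linezolid 128 μg/mL: ≥ 64 μg/mL ⇒ resistant
Cefuroxime 0.03 μg/mL: ≤ 0.5 μg/mL ⇒ susceptible
Cefepime 0.12 μg/mL: ≤ 0.25 μg/mL → S
Cefazolin: 16 μg/mL is ≥ 16 μg/mL — R
Ciprofloxacin (0.03 μg/mL) ≤ 4 μg/mL — susceptible
Tobramycin 0.06 μg/mL: ≤ 4 μg/mL ⇒ Susceptible
Aztreonam 8 μg/mL: ≥ 0.5 μg/mL — Resistant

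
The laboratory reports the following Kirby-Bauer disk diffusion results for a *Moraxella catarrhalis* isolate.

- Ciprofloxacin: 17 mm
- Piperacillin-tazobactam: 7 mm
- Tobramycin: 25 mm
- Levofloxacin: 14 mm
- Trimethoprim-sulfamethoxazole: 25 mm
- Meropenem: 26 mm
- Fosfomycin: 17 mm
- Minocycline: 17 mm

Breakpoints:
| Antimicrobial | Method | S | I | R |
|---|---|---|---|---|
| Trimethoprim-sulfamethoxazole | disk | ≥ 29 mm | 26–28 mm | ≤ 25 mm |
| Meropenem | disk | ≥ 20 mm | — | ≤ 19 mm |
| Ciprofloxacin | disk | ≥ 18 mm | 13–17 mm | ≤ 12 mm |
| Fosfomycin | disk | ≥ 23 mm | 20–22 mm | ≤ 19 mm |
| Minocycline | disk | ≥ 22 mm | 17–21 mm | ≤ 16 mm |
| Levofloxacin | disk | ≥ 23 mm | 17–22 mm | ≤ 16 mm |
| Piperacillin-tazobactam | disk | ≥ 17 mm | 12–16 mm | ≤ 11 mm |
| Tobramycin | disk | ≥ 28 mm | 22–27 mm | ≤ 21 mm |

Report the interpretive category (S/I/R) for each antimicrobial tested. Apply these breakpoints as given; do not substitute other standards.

I, R, I, R, R, S, R, I

Ciprofloxacin 17 mm: in 13–17 mm ⇒ intermediate
Piperacillin-tazobactam (7 mm) ≤ 11 mm ⇒ R
Tobramycin: 25 mm is in 22–27 mm → Intermediate
Levofloxacin: 14 mm is ≤ 16 mm ⇒ Resistant
Trimethoprim-sulfamethoxazole 25 mm: ≤ 25 mm → Resistant
Meropenem 26 mm: ≥ 20 mm ⇒ susceptible
Fosfomycin 17 mm: ≤ 19 mm ⇒ R
Minocycline: 17 mm is in 17–21 mm → I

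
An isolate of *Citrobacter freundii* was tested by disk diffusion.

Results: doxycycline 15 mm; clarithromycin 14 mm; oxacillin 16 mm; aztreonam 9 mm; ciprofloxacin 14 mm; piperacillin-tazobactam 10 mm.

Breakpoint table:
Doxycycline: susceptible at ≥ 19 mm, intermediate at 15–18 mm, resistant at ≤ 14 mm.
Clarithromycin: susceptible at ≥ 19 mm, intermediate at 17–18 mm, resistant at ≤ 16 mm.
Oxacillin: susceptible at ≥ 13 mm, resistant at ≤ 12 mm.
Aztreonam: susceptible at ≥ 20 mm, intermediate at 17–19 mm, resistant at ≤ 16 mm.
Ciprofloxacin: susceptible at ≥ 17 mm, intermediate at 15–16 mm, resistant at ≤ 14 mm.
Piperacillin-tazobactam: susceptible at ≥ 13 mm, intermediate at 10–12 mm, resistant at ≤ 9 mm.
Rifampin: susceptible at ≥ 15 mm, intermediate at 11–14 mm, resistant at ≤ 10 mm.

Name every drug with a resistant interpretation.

Doxycycline 15 mm: in 15–18 mm — Intermediate
Clarithromycin 14 mm: ≤ 16 mm → Resistant
Oxacillin (16 mm) ≥ 13 mm — S
Aztreonam 9 mm: ≤ 16 mm ⇒ R
Ciprofloxacin (14 mm) ≤ 14 mm — R
Piperacillin-tazobactam 10 mm: in 10–12 mm ⇒ intermediate

clarithromycin, aztreonam, ciprofloxacin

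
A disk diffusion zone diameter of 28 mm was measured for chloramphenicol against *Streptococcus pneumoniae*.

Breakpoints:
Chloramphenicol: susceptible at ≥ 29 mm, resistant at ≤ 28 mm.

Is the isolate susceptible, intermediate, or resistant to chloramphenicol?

Chloramphenicol (28 mm) ≤ 28 mm → Resistant

R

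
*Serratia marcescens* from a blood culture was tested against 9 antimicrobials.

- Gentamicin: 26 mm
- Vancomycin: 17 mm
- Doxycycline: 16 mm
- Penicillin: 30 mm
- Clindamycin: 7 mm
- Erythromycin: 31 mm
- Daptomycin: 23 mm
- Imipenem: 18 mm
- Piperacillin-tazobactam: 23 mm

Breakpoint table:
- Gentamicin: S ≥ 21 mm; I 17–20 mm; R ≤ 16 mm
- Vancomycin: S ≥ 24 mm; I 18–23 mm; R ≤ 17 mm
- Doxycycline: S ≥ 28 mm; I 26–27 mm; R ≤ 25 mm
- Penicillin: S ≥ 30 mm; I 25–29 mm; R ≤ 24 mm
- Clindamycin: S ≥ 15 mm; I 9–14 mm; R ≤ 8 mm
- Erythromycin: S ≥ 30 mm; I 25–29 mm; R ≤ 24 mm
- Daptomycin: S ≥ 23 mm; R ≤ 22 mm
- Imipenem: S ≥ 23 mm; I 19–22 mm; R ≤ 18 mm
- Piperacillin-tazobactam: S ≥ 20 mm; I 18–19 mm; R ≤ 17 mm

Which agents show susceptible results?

Gentamicin (26 mm) ≥ 21 mm — susceptible
Vancomycin 17 mm: ≤ 17 mm — resistant
Doxycycline: 16 mm is ≤ 25 mm ⇒ R
Penicillin: 30 mm is ≥ 30 mm — susceptible
Clindamycin 7 mm: ≤ 8 mm → resistant
Erythromycin (31 mm) ≥ 30 mm → Susceptible
Daptomycin 23 mm: ≥ 23 mm — S
Imipenem (18 mm) ≤ 18 mm ⇒ R
Piperacillin-tazobactam: 23 mm is ≥ 20 mm ⇒ Susceptible

gentamicin, penicillin, erythromycin, daptomycin, piperacillin-tazobactam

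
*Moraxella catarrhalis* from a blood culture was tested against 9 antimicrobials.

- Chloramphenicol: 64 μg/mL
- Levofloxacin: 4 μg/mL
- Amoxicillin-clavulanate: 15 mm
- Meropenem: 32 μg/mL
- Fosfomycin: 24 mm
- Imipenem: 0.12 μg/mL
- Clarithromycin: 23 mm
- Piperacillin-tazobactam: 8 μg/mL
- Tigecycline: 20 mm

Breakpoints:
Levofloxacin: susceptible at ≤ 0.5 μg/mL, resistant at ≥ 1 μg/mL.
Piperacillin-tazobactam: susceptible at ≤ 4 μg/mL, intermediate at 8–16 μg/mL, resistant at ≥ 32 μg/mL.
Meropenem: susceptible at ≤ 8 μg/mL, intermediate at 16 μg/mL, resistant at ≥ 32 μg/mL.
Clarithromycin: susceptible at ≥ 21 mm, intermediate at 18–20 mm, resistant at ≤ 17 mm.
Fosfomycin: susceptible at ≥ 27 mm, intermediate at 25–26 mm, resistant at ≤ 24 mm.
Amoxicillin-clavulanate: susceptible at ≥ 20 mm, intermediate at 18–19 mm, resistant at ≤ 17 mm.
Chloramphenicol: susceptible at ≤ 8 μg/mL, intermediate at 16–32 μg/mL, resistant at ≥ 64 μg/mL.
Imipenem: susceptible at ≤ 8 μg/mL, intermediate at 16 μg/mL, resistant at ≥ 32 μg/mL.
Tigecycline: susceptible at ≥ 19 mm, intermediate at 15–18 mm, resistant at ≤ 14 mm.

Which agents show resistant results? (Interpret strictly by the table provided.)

Chloramphenicol 64 μg/mL: ≥ 64 μg/mL ⇒ resistant
Levofloxacin 4 μg/mL: ≥ 1 μg/mL → Resistant
Amoxicillin-clavulanate (15 mm) ≤ 17 mm — resistant
Meropenem 32 μg/mL: ≥ 32 μg/mL → resistant
Fosfomycin (24 mm) ≤ 24 mm → Resistant
Imipenem (0.12 μg/mL) ≤ 8 μg/mL — Susceptible
Clarithromycin: 23 mm is ≥ 21 mm — Susceptible
Piperacillin-tazobactam: 8 μg/mL is in 8–16 μg/mL ⇒ intermediate
Tigecycline 20 mm: ≥ 19 mm → susceptible

chloramphenicol, levofloxacin, amoxicillin-clavulanate, meropenem, fosfomycin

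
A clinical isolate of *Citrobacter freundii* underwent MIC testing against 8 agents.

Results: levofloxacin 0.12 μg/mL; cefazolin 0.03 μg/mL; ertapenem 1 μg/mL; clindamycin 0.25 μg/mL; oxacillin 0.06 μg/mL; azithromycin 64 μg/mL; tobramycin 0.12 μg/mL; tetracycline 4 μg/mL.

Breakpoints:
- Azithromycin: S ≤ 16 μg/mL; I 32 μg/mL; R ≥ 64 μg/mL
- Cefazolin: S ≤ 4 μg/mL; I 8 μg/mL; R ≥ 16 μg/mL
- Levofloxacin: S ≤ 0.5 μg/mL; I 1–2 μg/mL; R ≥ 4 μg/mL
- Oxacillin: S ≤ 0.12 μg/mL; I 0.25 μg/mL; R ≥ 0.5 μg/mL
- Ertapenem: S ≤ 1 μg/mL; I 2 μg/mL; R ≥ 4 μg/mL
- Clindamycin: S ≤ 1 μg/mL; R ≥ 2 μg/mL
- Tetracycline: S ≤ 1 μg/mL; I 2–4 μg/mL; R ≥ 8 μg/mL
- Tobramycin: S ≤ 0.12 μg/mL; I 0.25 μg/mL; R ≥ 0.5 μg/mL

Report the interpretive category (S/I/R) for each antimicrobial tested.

S, S, S, S, S, R, S, I

Levofloxacin: 0.12 μg/mL is ≤ 0.5 μg/mL — Susceptible
Cefazolin: 0.03 μg/mL is ≤ 4 μg/mL ⇒ susceptible
Ertapenem 1 μg/mL: ≤ 1 μg/mL → Susceptible
Clindamycin: 0.25 μg/mL is ≤ 1 μg/mL ⇒ S
Oxacillin 0.06 μg/mL: ≤ 0.12 μg/mL ⇒ Susceptible
Azithromycin (64 μg/mL) ≥ 64 μg/mL — R
Tobramycin 0.12 μg/mL: ≤ 0.12 μg/mL ⇒ S
Tetracycline 4 μg/mL: in 2–4 μg/mL → Intermediate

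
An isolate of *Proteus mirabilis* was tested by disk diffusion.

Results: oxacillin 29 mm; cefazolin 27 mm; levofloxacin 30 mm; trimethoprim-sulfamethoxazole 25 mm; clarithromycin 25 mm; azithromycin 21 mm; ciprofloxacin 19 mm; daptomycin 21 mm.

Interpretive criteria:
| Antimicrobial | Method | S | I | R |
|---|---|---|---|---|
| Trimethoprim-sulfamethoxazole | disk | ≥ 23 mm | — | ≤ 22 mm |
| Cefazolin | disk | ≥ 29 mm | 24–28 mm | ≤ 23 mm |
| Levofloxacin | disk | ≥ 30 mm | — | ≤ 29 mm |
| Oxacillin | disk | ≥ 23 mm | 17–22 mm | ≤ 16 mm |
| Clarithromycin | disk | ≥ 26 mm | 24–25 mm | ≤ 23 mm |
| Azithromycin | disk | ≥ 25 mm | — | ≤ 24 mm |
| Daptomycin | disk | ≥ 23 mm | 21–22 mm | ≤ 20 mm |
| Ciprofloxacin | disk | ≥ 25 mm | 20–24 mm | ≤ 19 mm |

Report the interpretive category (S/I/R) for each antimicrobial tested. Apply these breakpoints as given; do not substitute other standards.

S, I, S, S, I, R, R, I

Oxacillin 29 mm: ≥ 23 mm → susceptible
Cefazolin: 27 mm is in 24–28 mm — I
Levofloxacin: 30 mm is ≥ 30 mm — Susceptible
Trimethoprim-sulfamethoxazole: 25 mm is ≥ 23 mm → susceptible
Clarithromycin: 25 mm is in 24–25 mm — intermediate
Azithromycin: 21 mm is ≤ 24 mm → Resistant
Ciprofloxacin 19 mm: ≤ 19 mm → resistant
Daptomycin 21 mm: in 21–22 mm ⇒ intermediate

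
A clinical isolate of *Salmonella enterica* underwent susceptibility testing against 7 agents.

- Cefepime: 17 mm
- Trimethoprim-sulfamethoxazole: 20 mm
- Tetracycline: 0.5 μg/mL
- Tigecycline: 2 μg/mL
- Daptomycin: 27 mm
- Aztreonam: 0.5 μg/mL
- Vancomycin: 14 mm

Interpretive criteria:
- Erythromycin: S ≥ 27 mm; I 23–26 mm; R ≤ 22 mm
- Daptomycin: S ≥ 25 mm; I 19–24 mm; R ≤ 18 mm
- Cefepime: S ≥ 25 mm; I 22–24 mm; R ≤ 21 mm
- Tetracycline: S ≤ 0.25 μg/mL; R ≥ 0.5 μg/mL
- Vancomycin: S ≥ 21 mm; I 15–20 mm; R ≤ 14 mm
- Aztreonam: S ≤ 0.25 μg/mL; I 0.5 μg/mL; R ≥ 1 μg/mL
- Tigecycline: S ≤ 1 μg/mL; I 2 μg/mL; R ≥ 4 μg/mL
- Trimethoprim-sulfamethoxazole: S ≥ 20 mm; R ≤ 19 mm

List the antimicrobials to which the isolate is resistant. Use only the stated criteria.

Cefepime: 17 mm is ≤ 21 mm — Resistant
Trimethoprim-sulfamethoxazole: 20 mm is ≥ 20 mm → susceptible
Tetracycline 0.5 μg/mL: ≥ 0.5 μg/mL ⇒ R
Tigecycline 2 μg/mL: = 2 μg/mL → I
Daptomycin 27 mm: ≥ 25 mm → S
Aztreonam (0.5 μg/mL) = 0.5 μg/mL → I
Vancomycin: 14 mm is ≤ 14 mm → R

cefepime, tetracycline, vancomycin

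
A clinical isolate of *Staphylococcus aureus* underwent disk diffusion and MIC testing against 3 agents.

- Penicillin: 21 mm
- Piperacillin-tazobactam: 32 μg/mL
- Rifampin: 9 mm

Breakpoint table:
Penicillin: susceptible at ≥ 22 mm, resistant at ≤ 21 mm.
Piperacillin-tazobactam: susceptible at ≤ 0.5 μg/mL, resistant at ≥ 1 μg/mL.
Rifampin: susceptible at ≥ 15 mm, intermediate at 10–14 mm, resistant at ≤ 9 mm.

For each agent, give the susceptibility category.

Penicillin: 21 mm is ≤ 21 mm ⇒ R
Piperacillin-tazobactam: 32 μg/mL is ≥ 1 μg/mL → Resistant
Rifampin: 9 mm is ≤ 9 mm ⇒ resistant

R, R, R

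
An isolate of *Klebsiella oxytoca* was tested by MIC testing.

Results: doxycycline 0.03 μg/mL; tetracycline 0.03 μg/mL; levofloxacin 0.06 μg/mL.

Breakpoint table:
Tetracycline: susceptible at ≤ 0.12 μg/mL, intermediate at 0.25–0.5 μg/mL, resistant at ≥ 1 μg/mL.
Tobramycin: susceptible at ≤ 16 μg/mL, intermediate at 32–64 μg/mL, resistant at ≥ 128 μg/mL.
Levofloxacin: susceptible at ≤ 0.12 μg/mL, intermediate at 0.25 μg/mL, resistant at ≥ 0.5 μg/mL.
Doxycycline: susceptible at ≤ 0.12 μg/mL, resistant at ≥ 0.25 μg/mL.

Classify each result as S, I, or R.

Doxycycline 0.03 μg/mL: ≤ 0.12 μg/mL → susceptible
Tetracycline (0.03 μg/mL) ≤ 0.12 μg/mL ⇒ S
Levofloxacin: 0.06 μg/mL is ≤ 0.12 μg/mL → S

S, S, S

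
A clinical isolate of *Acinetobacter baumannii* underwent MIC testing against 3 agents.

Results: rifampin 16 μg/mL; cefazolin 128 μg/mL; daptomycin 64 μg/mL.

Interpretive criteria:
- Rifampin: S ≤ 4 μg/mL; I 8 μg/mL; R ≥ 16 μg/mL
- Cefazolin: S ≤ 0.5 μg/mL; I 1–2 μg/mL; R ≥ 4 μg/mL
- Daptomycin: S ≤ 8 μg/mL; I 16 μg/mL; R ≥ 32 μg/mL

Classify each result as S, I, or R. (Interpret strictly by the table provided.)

Rifampin 16 μg/mL: ≥ 16 μg/mL → Resistant
Cefazolin 128 μg/mL: ≥ 4 μg/mL — Resistant
Daptomycin: 64 μg/mL is ≥ 32 μg/mL ⇒ resistant

R, R, R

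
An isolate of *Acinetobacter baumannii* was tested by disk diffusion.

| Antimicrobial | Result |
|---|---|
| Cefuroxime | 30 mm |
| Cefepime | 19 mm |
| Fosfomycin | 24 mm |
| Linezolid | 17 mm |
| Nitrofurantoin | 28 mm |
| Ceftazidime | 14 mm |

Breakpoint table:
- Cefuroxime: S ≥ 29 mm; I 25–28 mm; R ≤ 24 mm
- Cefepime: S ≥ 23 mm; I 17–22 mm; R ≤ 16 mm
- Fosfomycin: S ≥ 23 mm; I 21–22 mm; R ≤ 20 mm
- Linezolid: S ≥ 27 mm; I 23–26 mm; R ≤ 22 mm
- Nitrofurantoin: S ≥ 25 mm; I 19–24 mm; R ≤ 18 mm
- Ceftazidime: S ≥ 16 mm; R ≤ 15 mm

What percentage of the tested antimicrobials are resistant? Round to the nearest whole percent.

Cefuroxime: 30 mm is ≥ 29 mm → susceptible
Cefepime (19 mm) in 17–22 mm — Intermediate
Fosfomycin 24 mm: ≥ 23 mm → susceptible
Linezolid: 17 mm is ≤ 22 mm — resistant
Nitrofurantoin (28 mm) ≥ 25 mm — S
Ceftazidime (14 mm) ≤ 15 mm ⇒ Resistant
Resistant: 2/6

33%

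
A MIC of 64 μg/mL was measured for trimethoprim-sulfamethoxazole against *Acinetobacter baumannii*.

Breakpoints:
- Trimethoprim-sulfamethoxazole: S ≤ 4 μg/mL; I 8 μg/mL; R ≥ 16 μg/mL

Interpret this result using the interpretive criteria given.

Resistant

Trimethoprim-sulfamethoxazole (64 μg/mL) ≥ 16 μg/mL ⇒ resistant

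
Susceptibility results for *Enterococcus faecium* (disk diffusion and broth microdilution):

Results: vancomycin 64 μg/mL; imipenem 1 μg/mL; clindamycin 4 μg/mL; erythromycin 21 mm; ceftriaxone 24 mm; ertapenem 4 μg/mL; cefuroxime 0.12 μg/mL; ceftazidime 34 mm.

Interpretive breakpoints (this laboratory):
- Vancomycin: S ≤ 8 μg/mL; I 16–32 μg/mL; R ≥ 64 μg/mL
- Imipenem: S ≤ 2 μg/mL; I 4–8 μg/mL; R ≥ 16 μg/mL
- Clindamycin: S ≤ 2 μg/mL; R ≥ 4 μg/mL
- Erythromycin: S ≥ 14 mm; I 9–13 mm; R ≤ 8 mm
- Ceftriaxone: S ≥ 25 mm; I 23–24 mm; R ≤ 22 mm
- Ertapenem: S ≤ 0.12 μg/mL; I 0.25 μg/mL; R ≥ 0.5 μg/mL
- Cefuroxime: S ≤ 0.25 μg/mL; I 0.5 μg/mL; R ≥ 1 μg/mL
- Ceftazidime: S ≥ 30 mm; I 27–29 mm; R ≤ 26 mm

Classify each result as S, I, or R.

R, S, R, S, I, R, S, S

Vancomycin 64 μg/mL: ≥ 64 μg/mL → Resistant
Imipenem (1 μg/mL) ≤ 2 μg/mL → S
Clindamycin (4 μg/mL) ≥ 4 μg/mL → Resistant
Erythromycin: 21 mm is ≥ 14 mm ⇒ susceptible
Ceftriaxone 24 mm: in 23–24 mm → Intermediate
Ertapenem 4 μg/mL: ≥ 0.5 μg/mL ⇒ Resistant
Cefuroxime: 0.12 μg/mL is ≤ 0.25 μg/mL ⇒ susceptible
Ceftazidime 34 mm: ≥ 30 mm — S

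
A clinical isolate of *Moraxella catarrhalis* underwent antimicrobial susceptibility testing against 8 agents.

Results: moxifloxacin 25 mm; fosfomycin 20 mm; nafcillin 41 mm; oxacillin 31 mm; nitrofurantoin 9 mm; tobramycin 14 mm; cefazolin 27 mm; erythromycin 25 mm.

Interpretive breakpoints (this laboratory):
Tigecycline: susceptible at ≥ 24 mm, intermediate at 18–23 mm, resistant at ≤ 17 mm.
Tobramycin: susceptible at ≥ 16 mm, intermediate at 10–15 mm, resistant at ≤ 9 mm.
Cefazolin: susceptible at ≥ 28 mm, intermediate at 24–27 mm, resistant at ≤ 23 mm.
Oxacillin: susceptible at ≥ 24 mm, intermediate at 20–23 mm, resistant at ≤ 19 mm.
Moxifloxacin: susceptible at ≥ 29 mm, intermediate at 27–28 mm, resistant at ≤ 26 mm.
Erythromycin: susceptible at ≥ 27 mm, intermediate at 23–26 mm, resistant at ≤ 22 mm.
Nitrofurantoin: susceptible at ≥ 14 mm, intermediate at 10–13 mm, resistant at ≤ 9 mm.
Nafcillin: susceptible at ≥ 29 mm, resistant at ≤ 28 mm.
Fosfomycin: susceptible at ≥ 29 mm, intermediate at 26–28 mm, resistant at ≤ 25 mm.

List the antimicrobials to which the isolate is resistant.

moxifloxacin, fosfomycin, nitrofurantoin

Moxifloxacin: 25 mm is ≤ 26 mm — resistant
Fosfomycin (20 mm) ≤ 25 mm ⇒ R
Nafcillin: 41 mm is ≥ 29 mm ⇒ S
Oxacillin 31 mm: ≥ 24 mm → S
Nitrofurantoin: 9 mm is ≤ 9 mm ⇒ R
Tobramycin 14 mm: in 10–15 mm → Intermediate
Cefazolin 27 mm: in 24–27 mm → Intermediate
Erythromycin: 25 mm is in 23–26 mm ⇒ I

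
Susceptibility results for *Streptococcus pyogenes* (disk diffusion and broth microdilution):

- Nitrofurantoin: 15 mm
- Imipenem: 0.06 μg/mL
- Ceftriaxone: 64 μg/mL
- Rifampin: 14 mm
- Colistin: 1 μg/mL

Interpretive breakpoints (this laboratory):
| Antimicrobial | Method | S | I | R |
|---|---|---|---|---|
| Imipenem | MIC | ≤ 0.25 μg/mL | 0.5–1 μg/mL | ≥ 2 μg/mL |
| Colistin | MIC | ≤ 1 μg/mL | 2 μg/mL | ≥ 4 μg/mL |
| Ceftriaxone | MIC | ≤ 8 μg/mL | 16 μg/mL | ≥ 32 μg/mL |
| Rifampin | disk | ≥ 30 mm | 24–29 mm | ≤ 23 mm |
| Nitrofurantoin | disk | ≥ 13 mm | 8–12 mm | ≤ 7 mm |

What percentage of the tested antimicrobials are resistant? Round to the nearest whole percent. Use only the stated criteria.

Nitrofurantoin 15 mm: ≥ 13 mm ⇒ Susceptible
Imipenem (0.06 μg/mL) ≤ 0.25 μg/mL — susceptible
Ceftriaxone: 64 μg/mL is ≥ 32 μg/mL — resistant
Rifampin: 14 mm is ≤ 23 mm → resistant
Colistin: 1 μg/mL is ≤ 1 μg/mL → Susceptible
Resistant: 2/5

40%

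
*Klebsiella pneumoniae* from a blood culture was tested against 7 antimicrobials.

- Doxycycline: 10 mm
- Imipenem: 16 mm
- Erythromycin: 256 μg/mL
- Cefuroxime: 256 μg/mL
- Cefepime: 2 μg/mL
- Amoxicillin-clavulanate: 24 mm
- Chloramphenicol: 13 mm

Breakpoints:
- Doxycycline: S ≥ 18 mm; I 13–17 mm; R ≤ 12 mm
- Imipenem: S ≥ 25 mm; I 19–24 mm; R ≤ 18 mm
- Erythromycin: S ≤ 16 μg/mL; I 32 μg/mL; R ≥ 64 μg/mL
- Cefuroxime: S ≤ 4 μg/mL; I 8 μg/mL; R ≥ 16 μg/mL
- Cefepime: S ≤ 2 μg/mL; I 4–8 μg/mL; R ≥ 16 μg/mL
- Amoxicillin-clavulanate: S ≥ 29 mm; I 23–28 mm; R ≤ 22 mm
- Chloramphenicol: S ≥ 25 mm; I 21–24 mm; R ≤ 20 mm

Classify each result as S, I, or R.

Doxycycline (10 mm) ≤ 12 mm → R
Imipenem: 16 mm is ≤ 18 mm ⇒ Resistant
Erythromycin 256 μg/mL: ≥ 64 μg/mL → R
Cefuroxime (256 μg/mL) ≥ 16 μg/mL → R
Cefepime (2 μg/mL) ≤ 2 μg/mL ⇒ S
Amoxicillin-clavulanate: 24 mm is in 23–28 mm ⇒ I
Chloramphenicol: 13 mm is ≤ 20 mm — Resistant

R, R, R, R, S, I, R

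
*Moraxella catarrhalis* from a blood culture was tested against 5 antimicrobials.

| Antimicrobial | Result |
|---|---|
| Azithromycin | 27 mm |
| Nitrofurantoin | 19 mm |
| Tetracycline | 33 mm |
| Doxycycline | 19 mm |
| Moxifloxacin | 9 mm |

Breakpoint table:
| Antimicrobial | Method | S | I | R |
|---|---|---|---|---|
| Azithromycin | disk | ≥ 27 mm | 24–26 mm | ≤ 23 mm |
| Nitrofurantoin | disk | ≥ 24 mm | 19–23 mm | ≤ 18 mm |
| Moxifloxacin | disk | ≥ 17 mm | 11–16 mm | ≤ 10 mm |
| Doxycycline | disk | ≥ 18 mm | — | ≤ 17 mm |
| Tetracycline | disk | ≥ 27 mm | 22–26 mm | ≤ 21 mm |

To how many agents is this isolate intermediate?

1

Azithromycin (27 mm) ≥ 27 mm ⇒ S
Nitrofurantoin: 19 mm is in 19–23 mm → Intermediate
Tetracycline 33 mm: ≥ 27 mm → S
Doxycycline: 19 mm is ≥ 18 mm ⇒ S
Moxifloxacin (9 mm) ≤ 10 mm — R
Intermediate: 1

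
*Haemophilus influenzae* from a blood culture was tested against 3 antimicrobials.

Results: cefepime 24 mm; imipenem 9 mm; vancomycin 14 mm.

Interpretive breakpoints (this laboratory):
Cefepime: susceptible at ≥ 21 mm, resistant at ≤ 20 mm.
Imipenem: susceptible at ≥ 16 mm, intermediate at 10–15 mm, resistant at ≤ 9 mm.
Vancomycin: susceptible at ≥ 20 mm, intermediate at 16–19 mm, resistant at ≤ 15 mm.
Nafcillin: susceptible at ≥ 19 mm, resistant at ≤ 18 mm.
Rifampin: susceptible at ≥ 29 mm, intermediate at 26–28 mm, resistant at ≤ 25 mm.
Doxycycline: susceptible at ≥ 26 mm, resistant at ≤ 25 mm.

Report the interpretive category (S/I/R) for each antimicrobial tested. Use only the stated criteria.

S, R, R

Cefepime 24 mm: ≥ 21 mm → Susceptible
Imipenem: 9 mm is ≤ 9 mm — Resistant
Vancomycin 14 mm: ≤ 15 mm — resistant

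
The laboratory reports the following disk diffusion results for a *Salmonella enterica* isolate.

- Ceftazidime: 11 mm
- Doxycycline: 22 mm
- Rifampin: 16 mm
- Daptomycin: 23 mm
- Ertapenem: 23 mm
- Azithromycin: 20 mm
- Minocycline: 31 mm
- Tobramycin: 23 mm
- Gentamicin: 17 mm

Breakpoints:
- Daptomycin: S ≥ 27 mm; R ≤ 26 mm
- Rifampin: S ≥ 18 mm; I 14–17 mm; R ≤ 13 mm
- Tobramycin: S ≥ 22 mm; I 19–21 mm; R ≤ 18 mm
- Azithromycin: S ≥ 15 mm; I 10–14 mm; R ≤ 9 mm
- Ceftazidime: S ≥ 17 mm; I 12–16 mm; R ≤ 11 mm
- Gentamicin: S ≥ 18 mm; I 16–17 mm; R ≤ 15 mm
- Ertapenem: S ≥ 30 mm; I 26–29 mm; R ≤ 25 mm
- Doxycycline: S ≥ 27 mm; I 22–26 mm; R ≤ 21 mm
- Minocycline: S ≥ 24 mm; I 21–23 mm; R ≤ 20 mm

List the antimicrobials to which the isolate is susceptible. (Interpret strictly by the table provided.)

Ceftazidime (11 mm) ≤ 11 mm ⇒ resistant
Doxycycline (22 mm) in 22–26 mm ⇒ intermediate
Rifampin: 16 mm is in 14–17 mm — intermediate
Daptomycin (23 mm) ≤ 26 mm ⇒ R
Ertapenem: 23 mm is ≤ 25 mm — Resistant
Azithromycin: 20 mm is ≥ 15 mm — susceptible
Minocycline 31 mm: ≥ 24 mm ⇒ Susceptible
Tobramycin: 23 mm is ≥ 22 mm → S
Gentamicin (17 mm) in 16–17 mm — Intermediate

azithromycin, minocycline, tobramycin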